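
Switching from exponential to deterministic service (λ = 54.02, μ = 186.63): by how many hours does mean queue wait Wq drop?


ρ = 54.02/186.63 = 0.2894
Wq(M/M/1) = ρ/(μ−λ) = 0.2894/132.61 = 0.002183 hr
Wq(M/D/1) = ρ/(2(μ−λ)) = 0.001091 hr
Savings = 0.002183 − 0.001091 = 0.001091 hr

Final: 0.001091 hr


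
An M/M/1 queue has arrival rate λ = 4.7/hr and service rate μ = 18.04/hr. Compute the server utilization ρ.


ρ = λ/μ = 4.7/18.04 = 0.2605

Final: 0.2605


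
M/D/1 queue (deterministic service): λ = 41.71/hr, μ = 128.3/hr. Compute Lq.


ρ = 41.71/128.3 = 0.3251
M/D/1: Lq = ρ²/(2(1−ρ)) = 0.1057/(2·0.6749) = 0.07830

Final: 0.07830


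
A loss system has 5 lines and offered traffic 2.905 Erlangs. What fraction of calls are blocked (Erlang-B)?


B(c,a) = (a^c/c!) / Σ_{k=0}^{c} a^k/k!
a^5/5! = 1.724048
Σ terms (k=0..5): 1.00000 + 2.90500 + 4.21951 + 4.08589 + 2.96738 + 1.72405 = 16.901836
B = 1.724048/16.901836 = 0.102004

Final: 0.102004


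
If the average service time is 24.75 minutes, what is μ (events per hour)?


μ = 1/(service time) in consistent units.
1 hour = 60 min, so μ = 60/24.75 = 2.4242 per hour

Final: 2.4242 /hr


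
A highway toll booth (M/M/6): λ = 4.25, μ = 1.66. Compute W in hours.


a = 2.5602; ρ = 0.4267; P₀ = 0.076782
Lq = P₀·a^c·ρ/(c!(1−ρ)²) = 0.03899
Wq = Lq/λ = 0.03899/4.25 = 0.009175 hr
W = Wq + 1/μ = 0.009175 + 0.60241 = 0.61158 hr

Final: 0.61158 hr


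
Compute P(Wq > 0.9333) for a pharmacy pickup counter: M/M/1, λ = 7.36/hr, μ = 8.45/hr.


ρ = 7.36/8.45 = 0.8710
P(Wq > t) = ρ·e^{−(μ−λ)t} = 0.8710·e^{−1.0173}
= 0.8710·0.361571 = 0.314930

Final: 0.314930


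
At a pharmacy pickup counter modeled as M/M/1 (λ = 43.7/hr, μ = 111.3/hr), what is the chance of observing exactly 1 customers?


ρ = 43.7/111.3 = 0.3926
P_n = (1−ρ)·ρ^n = (1 − 0.3926)·0.3926^1 = 0.6074·0.392633 = 0.238472

Final: 0.238472


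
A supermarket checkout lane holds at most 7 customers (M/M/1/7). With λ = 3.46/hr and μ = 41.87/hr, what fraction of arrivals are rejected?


ρ = λ/μ = 3.46/41.87 = 0.08264
P_K = (1−ρ)ρ^K/(1−ρ^(K+1)) = (0.9174·0.00000002632)/(1 − 0.000000002175)
= 0.00000002414/1.000000 = 0.00000002414

Final: 0.00000002414


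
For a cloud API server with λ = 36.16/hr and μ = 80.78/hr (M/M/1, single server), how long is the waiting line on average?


ρ = 36.16/80.78 = 0.4476
Lq = ρ²/(1−ρ) = 0.2004/0.5524 = 0.3628

Final: 0.3628


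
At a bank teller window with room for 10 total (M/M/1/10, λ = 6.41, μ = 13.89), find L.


ρ = 6.41/13.89 = 0.4615
L = ρ[1 − (K+1)ρ^K + Kρ^(K+1)] / [(1−ρ)(1−ρ^(K+1))]
Numerator: 0.4615·(1 − 11·0.0004381 + 10·0.0002022) = 0.460192
Denominator: (0.5385)·(0.999798) = 0.538408
L = 0.460192/0.538408 = 0.8547

Final: 0.8547


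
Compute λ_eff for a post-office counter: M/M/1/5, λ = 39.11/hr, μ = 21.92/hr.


ρ = 1.7842; P_K = (1−ρ)ρ^5/(1−ρ^6) = 0.453589
λ_eff = λ(1 − P_K) = 39.11·(1 − 0.453589) = 39.11·0.546411 = 21.3701 /hr

Final: 21.3701 /hr


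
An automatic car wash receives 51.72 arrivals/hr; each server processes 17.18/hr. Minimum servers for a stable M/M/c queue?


Stability requires cμ > λ ⇔ c > λ/μ.
λ/μ = 51.72/17.18 = 3.0105
Minimum integer c = ⌊3.0105⌋ + 1 = 4
Check: 4·17.18 = 68.72 > 51.72, while 3·17.18 = 51.54 ≤ 51.72

Final: 4 servers


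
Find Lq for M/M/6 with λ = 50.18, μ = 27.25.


a = λ/μ = 1.8415; ρ = a/6 = 0.3069
P₀ = 0.158443
Lq = P₀·a^c·ρ / (c!·(1−ρ)²) = 0.158443·38.99284·0.3069/(720·0.48037)
= 0.005482

Final: 0.005482


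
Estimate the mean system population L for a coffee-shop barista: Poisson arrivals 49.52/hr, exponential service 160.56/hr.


ρ = λ/μ = 49.52/160.56 = 0.3084
L = ρ/(1−ρ) = 0.3084/(1 − 0.3084) = 0.3084/0.6916 = 0.4460

Final: 0.4460


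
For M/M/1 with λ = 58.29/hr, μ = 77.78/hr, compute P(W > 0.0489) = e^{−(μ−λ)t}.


W ~ Exponential(μ−λ) for M/M/1.
μ − λ = 77.78 − 58.29 = 19.4900
P(W > t) = e^{−(μ−λ)t} = e^{−0.9531} = 0.385559

Final: 0.385559


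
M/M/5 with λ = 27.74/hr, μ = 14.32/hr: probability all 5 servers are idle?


a = λ/μ = 27.74/14.32 = 1.9372; ρ = a/c = 0.3874
Σ_{k=0}^{4} a^k/k! (terms k=0..4) = 1.00000 + 1.93715 + 1.87628 + 1.21154 + 0.58674 = 6.61171
Tail: a^5/(5!(1−ρ)) = 27.27829/(120·0.6126) = 0.37109
P₀ = 1/(6.61171 + 0.37109) = 1/6.98280 = 0.143209

Final: 0.143209


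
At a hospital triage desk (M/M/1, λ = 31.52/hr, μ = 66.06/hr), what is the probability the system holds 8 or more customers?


ρ = 31.52/66.06 = 0.4771
P(N ≥ n) = ρ^n = 0.4771^8 = 0.002686

Final: 0.002686


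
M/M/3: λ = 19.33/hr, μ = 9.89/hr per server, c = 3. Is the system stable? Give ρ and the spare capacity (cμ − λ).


Total capacity cμ = 3·9.89 = 29.67/hr
ρ = λ/(cμ) = 19.33/29.67 = 0.6515
Stable ⇔ ρ < 1: YES
Spare capacity = cμ − λ = 29.67 − 19.33 = 10.34/hr

Final: ρ = 0.6515; stable; margin = 10.34/hr


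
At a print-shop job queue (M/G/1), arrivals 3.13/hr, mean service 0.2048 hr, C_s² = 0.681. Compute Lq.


ρ = λ·E[S] = 3.13·0.2048 = 0.6410
Lq = ρ²(1+C_s²)/(2(1−ρ)) = 0.4109·(1+0.681)/(2·0.3590)
= 0.4109·1.6810/0.7180 = 0.96210

Final: 0.96210


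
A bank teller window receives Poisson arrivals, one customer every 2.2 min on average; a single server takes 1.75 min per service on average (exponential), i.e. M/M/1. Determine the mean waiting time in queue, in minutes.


λ = 60/2.2 = 27.2727 /hr
μ = 60/1.75 = 34.2857 /hr
ρ = λ/μ = 27.2727/34.2857 = 0.7955
Wq = ρ/(μ−λ) = 0.7955/(34.2857−27.2727) = 0.11343 hr
In minutes: 0.11343·60 = 6.806 min

Final: 6.806 min


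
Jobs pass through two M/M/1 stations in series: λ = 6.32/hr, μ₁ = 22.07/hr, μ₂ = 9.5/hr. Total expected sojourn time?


Each node sees arrival rate λ = 6.32/hr (tandem ⇒ throughput preserved).
W₁ = 1/(μ₁−λ) = 1/(22.07−6.32) = 0.06349 hr
W₂ = 1/(μ₂−λ) = 1/(9.5−6.32) = 0.31447 hr
W_total = W₁ + W₂ = 0.06349 + 0.31447 = 0.37796 hr

Final: 0.37796 hr


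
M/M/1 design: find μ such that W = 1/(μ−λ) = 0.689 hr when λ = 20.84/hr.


W = 1/(μ−λ) ⇒ μ − λ = 1/W = 1/0.689 = 1.4514
μ = λ + 1/W = 20.84 + 1.4514 = 22.2914 per hr

Final: 22.2914 /hr


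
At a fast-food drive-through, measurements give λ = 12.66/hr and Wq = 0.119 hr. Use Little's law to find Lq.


Lq = λWq = 12.66·0.119 = 1.5065

Final: 1.5065


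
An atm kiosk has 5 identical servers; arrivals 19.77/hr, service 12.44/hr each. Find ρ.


ρ = λ/(cμ) = 19.77/(5·12.44) = 19.77/62.20 = 0.3178

Final: 0.3178


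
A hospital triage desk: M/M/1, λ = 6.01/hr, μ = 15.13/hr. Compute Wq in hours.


ρ = 6.01/15.13 = 0.3972
Wq = ρ/(μ−λ) = 0.3972/(15.13 − 6.01) = 0.3972/9.12 = 0.04356 hr

Final: 0.04356 hr


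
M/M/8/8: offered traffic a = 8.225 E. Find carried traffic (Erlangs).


B(8,8.225) = 0.247969 (Erlang-B)
Carried load = a(1 − B) = 8.225·(1 − 0.247969) = 8.225·0.752031 = 6.1855 E

Final: 6.1855 Erlangs


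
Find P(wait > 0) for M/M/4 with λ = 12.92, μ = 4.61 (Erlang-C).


a = λ/μ = 2.8026; ρ = a/4 = 0.7007
P₀ = 0.050035 (from M/M/c formula)
C(c,a) = [a^c/(c!(1−ρ))]·P₀ = [61.69449/(24·0.2993)]·0.050035
= 8.58731·0.050035 = 0.429664

Final: 0.429664


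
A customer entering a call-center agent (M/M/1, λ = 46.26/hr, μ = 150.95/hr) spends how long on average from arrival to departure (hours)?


W = 1/(μ−λ) = 1/(150.95 − 46.26) = 1/104.69 = 0.009552 hr

Final: 0.009552 hr


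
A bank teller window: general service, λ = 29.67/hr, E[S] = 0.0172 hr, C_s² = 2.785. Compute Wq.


ρ = λ·E[S] = 29.67·0.0172 = 0.5103
E[S²] = E[S]²(1+C_s²) = 0.0172²·(1+2.785) = 0.001120
Wq = λ·E[S²]/(2(1−ρ)) = 29.67·0.001120/(2·0.4897) = 0.03392 hr

Final: 0.03392 hr


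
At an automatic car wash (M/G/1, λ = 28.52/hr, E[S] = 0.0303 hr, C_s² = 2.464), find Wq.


ρ = λ·E[S] = 28.52·0.0303 = 0.8642
E[S²] = E[S]²(1+C_s²) = 0.0303²·(1+2.464) = 0.003180
Wq = λ·E[S²]/(2(1−ρ)) = 28.52·0.003180/(2·0.1358) = 0.33384 hr

Final: 0.33384 hr


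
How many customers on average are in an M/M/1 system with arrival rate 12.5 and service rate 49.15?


ρ = λ/μ = 12.5/49.15 = 0.2543
L = ρ/(1−ρ) = 0.2543/(1 − 0.2543) = 0.2543/0.7457 = 0.3411

Final: 0.3411


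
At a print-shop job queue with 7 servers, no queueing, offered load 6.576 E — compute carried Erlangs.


B(7,6.576) = 0.222217 (Erlang-B)
Carried load = a(1 − B) = 6.576·(1 − 0.222217) = 6.576·0.777783 = 5.1147 E

Final: 5.1147 Erlangs


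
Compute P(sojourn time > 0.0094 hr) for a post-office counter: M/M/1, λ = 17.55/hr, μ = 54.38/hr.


W ~ Exponential(μ−λ) for M/M/1.
μ − λ = 54.38 − 17.55 = 36.8300
P(W > t) = e^{−(μ−λ)t} = e^{−0.3462} = 0.707370

Final: 0.707370


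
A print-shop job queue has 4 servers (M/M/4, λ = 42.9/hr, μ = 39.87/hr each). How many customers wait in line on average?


a = λ/μ = 1.0760; ρ = a/4 = 0.2690
P₀ = 0.340262
Lq = P₀·a^c·ρ / (c!·(1−ρ)²) = 0.340262·1.34043·0.2690/(24·0.53436)
= 0.009567

Final: 0.009567


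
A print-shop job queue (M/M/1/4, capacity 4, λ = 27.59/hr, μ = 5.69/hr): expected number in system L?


ρ = 27.59/5.69 = 4.8489
L = ρ[1 − (K+1)ρ^K + Kρ^(K+1)] / [(1−ρ)(1−ρ^(K+1))]
Numerator: 4.8489·(1 − 5·552.786892 + 4·2680.384948) = 38590.144302
Denominator: (-3.8489)·(-2679.384948) = 10312.571240
L = 38590.144302/10312.571240 = 3.7420

Final: 3.7420


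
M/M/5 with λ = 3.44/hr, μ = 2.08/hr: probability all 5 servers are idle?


a = λ/μ = 3.44/2.08 = 1.6538; ρ = a/c = 0.3308
Σ_{k=0}^{4} a^k/k! (terms k=0..4) = 1.00000 + 1.65385 + 1.36760 + 0.75394 + 0.31172 = 5.08711
Tail: a^5/(5!(1−ρ)) = 12.37301/(120·0.6692) = 0.15407
P₀ = 1/(5.08711 + 0.15407) = 1/5.24118 = 0.190797

Final: 0.190797


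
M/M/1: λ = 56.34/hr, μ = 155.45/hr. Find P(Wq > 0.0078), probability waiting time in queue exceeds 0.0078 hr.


ρ = 56.34/155.45 = 0.3624
P(Wq > t) = ρ·e^{−(μ−λ)t} = 0.3624·e^{−0.7731}
= 0.3624·0.461599 = 0.167298

Final: 0.167298


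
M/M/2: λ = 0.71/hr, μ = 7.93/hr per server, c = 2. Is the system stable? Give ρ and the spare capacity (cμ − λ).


Total capacity cμ = 2·7.93 = 15.86/hr
ρ = λ/(cμ) = 0.71/15.86 = 0.04477
Stable ⇔ ρ < 1: YES
Spare capacity = cμ − λ = 15.86 − 0.71 = 15.15/hr

Final: ρ = 0.04477; stable; margin = 15.15/hr


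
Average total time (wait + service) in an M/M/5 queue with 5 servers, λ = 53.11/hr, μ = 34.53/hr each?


a = 1.5381; ρ = 0.3076; P₀ = 0.214401
Lq = P₀·a^c·ρ/(c!(1−ρ)²) = 0.009869
Wq = Lq/λ = 0.009869/53.11 = 0.0001858 hr
W = Wq + 1/μ = 0.0001858 + 0.02896 = 0.02915 hr

Final: 0.02915 hr


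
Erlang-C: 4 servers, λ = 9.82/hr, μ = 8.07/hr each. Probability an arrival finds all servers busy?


a = λ/μ = 1.2169; ρ = a/4 = 0.3042
P₀ = 0.295088 (from M/M/c formula)
C(c,a) = [a^c/(c!(1−ρ))]·P₀ = [2.19256/(24·0.6958)]·0.295088
= 0.13130·0.295088 = 0.038745

Final: 0.038745


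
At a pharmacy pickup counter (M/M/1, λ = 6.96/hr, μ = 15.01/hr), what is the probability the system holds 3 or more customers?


ρ = 6.96/15.01 = 0.4637
P(N ≥ n) = ρ^n = 0.4637^3 = 0.099698

Final: 0.099698


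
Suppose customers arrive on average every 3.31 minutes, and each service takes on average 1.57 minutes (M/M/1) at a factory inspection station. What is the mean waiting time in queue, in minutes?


λ = 60/3.31 = 18.1269 /hr
μ = 60/1.57 = 38.2166 /hr
ρ = λ/μ = 18.1269/38.2166 = 0.4743
Wq = ρ/(μ−λ) = 0.4743/(38.2166−18.1269) = 0.02361 hr
In minutes: 0.02361·60 = 1.417 min

Final: 1.417 min


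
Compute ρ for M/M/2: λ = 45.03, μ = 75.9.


ρ = λ/(cμ) = 45.03/(2·75.9) = 45.03/151.80 = 0.2966

Final: 0.2966


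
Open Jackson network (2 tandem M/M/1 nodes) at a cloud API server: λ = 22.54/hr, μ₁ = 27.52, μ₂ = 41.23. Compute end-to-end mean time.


Each node sees arrival rate λ = 22.54/hr (tandem ⇒ throughput preserved).
W₁ = 1/(μ₁−λ) = 1/(27.52−22.54) = 0.20080 hr
W₂ = 1/(μ₂−λ) = 1/(41.23−22.54) = 0.05350 hr
W_total = W₁ + W₂ = 0.20080 + 0.05350 = 0.25431 hr

Final: 0.25431 hr


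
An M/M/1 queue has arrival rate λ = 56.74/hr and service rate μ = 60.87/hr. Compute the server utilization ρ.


ρ = λ/μ = 56.74/60.87 = 0.9322

Final: 0.9322


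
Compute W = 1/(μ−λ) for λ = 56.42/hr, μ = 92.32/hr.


W = 1/(μ−λ) = 1/(92.32 − 56.42) = 1/35.90 = 0.02786 hr

Final: 0.02786 hr


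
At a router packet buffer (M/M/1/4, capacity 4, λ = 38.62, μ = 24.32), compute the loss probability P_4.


ρ = λ/μ = 38.62/24.32 = 1.5880
P_K = (1−ρ)ρ^K/(1−ρ^(K+1)) = (-0.5880·6.359087)/(1 − 10.098189)
= -3.739102/-9.098189 = 0.410972

Final: 0.410972


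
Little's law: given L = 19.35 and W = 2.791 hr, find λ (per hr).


λ = L/W = 19.35/2.791 = 6.9330 /hr

Final: 6.9330 /hr


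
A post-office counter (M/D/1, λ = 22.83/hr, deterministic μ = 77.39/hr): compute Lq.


ρ = 22.83/77.39 = 0.2950
M/D/1: Lq = ρ²/(2(1−ρ)) = 0.08702/(2·0.7050) = 0.06172

Final: 0.06172


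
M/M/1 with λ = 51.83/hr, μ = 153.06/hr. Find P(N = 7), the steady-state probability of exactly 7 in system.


ρ = 51.83/153.06 = 0.3386
P_n = (1−ρ)·ρ^n = (1 − 0.3386)·0.3386^7 = 0.6614·0.0005105 = 0.0003377

Final: 0.0003377


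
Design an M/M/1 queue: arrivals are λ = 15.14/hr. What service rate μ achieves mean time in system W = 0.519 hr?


W = 1/(μ−λ) ⇒ μ − λ = 1/W = 1/0.519 = 1.9268
μ = λ + 1/W = 15.14 + 1.9268 = 17.0668 per hr

Final: 17.0668 /hr


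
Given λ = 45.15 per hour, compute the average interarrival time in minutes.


Mean interarrival time = 1/λ = 1/45.15 hour = 0.02215 hour
In minutes: 0.02215 × 60 = 1.3289 min

Final: 1.3289 min


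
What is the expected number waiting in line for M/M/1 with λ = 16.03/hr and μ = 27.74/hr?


ρ = 16.03/27.74 = 0.5779
Lq = ρ²/(1−ρ) = 0.3339/0.4221 = 0.7910

Final: 0.7910


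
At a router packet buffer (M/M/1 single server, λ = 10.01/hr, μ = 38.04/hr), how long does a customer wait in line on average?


ρ = 10.01/38.04 = 0.2631
Wq = ρ/(μ−λ) = 0.2631/(38.04 − 10.01) = 0.2631/28.03 = 0.009388 hr

Final: 0.009388 hr


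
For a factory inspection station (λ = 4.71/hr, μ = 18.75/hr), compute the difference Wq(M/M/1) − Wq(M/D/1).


ρ = 4.71/18.75 = 0.2512
Wq(M/M/1) = ρ/(μ−λ) = 0.2512/14.04 = 0.01789 hr
Wq(M/D/1) = ρ/(2(μ−λ)) = 0.008946 hr
Savings = 0.01789 − 0.008946 = 0.008946 hr

Final: 0.008946 hr


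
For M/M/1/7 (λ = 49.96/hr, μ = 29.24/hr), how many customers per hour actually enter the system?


ρ = 1.7086; P_K = (1−ρ)ρ^7/(1−ρ^8) = 0.420521
λ_eff = λ(1 − P_K) = 49.96·(1 − 0.420521) = 49.96·0.579479 = 28.9508 /hr

Final: 28.9508 /hr


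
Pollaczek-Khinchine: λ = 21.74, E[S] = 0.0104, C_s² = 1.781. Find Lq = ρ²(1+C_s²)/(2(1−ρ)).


ρ = λ·E[S] = 21.74·0.0104 = 0.2261
Lq = ρ²(1+C_s²)/(2(1−ρ)) = 0.05112·(1+1.781)/(2·0.7739)
= 0.05112·2.7810/1.5478 = 0.09185

Final: 0.09185


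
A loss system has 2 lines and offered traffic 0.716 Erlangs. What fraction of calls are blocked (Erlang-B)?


B(c,a) = (a^c/c!) / Σ_{k=0}^{c} a^k/k!
a^2/2! = 0.256328
Σ terms (k=0..2): 1.00000 + 0.71600 + 0.25633 = 1.972328
B = 0.256328/1.972328 = 0.129962

Final: 0.129962


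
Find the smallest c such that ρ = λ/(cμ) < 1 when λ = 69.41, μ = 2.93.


Stability requires cμ > λ ⇔ c > λ/μ.
λ/μ = 69.41/2.93 = 23.6894
Minimum integer c = ⌊23.6894⌋ + 1 = 24
Check: 24·2.93 = 70.32 > 69.41, while 23·2.93 = 67.39 ≤ 69.41

Final: 24 servers


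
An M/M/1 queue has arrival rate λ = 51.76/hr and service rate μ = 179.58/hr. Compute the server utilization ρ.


ρ = λ/μ = 51.76/179.58 = 0.2882

Final: 0.2882


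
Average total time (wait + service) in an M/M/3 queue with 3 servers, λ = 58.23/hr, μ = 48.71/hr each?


a = 1.1954; ρ = 0.3985; P₀ = 0.295566
Lq = P₀·a^c·ρ/(c!(1−ρ)²) = 0.09268
Wq = Lq/λ = 0.09268/58.23 = 0.001592 hr
W = Wq + 1/μ = 0.001592 + 0.02053 = 0.02212 hr

Final: 0.02212 hr


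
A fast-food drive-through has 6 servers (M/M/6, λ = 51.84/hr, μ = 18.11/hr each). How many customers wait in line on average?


a = λ/μ = 2.8625; ρ = a/6 = 0.4771
P₀ = 0.056405
Lq = P₀·a^c·ρ / (c!·(1−ρ)²) = 0.056405·550.14764·0.4771/(720·0.27344)
= 0.07520

Final: 0.07520


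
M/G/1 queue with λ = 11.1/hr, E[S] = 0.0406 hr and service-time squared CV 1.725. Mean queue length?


ρ = λ·E[S] = 11.1·0.0406 = 0.4507
Lq = ρ²(1+C_s²)/(2(1−ρ)) = 0.2031·(1+1.725)/(2·0.5493)
= 0.2031·2.7250/1.0987 = 0.50372

Final: 0.50372


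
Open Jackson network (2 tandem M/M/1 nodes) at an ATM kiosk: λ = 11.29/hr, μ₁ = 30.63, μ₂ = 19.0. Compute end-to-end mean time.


Each node sees arrival rate λ = 11.29/hr (tandem ⇒ throughput preserved).
W₁ = 1/(μ₁−λ) = 1/(30.63−11.29) = 0.05171 hr
W₂ = 1/(μ₂−λ) = 1/(19.0−11.29) = 0.12970 hr
W_total = W₁ + W₂ = 0.05171 + 0.12970 = 0.18141 hr

Final: 0.18141 hr


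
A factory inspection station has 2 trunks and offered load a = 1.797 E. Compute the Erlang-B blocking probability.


B(c,a) = (a^c/c!) / Σ_{k=0}^{c} a^k/k!
a^2/2! = 1.614604
Σ terms (k=0..2): 1.00000 + 1.79700 + 1.61460 = 4.411604
B = 1.614604/4.411604 = 0.365990

Final: 0.365990


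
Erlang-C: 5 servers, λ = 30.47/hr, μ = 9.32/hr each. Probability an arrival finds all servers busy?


a = λ/μ = 3.2693; ρ = a/5 = 0.6539
P₀ = 0.034259 (from M/M/c formula)
C(c,a) = [a^c/(c!(1−ρ))]·P₀ = [373.49321/(120·0.3461)]·0.034259
= 8.99193·0.034259 = 0.308054

Final: 0.308054


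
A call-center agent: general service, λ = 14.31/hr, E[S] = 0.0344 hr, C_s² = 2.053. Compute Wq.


ρ = λ·E[S] = 14.31·0.0344 = 0.4923
E[S²] = E[S]²(1+C_s²) = 0.0344²·(1+2.053) = 0.003613
Wq = λ·E[S²]/(2(1−ρ)) = 14.31·0.003613/(2·0.5077) = 0.05091 hr

Final: 0.05091 hr


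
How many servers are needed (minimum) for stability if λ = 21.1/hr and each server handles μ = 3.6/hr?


Stability requires cμ > λ ⇔ c > λ/μ.
λ/μ = 21.1/3.6 = 5.8611
Minimum integer c = ⌊5.8611⌋ + 1 = 6
Check: 6·3.6 = 21.60 > 21.1, while 5·3.6 = 18.00 ≤ 21.1

Final: 6 servers


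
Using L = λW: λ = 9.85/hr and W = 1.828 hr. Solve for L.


L = λW = 9.85·1.828 = 18.0058

Final: 18.0058


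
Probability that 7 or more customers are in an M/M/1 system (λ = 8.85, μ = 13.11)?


ρ = 8.85/13.11 = 0.6751
P(N ≥ n) = ρ^n = 0.6751^7 = 0.063883

Final: 0.063883


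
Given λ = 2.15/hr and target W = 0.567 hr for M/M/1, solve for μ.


W = 1/(μ−λ) ⇒ μ − λ = 1/W = 1/0.567 = 1.7637
μ = λ + 1/W = 2.15 + 1.7637 = 3.9137 per hr

Final: 3.9137 /hr


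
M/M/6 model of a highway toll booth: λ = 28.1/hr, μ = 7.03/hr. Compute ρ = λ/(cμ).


ρ = λ/(cμ) = 28.1/(6·7.03) = 28.1/42.18 = 0.6662

Final: 0.6662


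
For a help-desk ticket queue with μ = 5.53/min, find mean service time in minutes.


Mean service time = 1/μ = 1/5.53 minute = 0.18083 minute
In minutes: 0.18083 × 1 = 0.1808 min

Final: 0.1808 min


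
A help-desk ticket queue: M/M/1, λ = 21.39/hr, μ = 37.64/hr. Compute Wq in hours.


ρ = 21.39/37.64 = 0.5683
Wq = ρ/(μ−λ) = 0.5683/(37.64 − 21.39) = 0.5683/16.25 = 0.03497 hr

Final: 0.03497 hr


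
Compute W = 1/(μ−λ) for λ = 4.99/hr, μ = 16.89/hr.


W = 1/(μ−λ) = 1/(16.89 − 4.99) = 1/11.90 = 0.08403 hr

Final: 0.08403 hr


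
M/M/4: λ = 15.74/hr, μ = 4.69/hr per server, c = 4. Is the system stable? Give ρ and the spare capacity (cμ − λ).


Total capacity cμ = 4·4.69 = 18.76/hr
ρ = λ/(cμ) = 15.74/18.76 = 0.8390
Stable ⇔ ρ < 1: YES
Spare capacity = cμ − λ = 18.76 − 15.74 = 3.02/hr

Final: ρ = 0.8390; stable; margin = 3.02/hr


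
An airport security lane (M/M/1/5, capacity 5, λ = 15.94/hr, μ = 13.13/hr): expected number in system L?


ρ = 15.94/13.13 = 1.2140
L = ρ[1 − (K+1)ρ^K + Kρ^(K+1)] / [(1−ρ)(1−ρ^(K+1))]
Numerator: 1.2140·(1 − 6·2.637048 + 5·3.201412) = 1.438332
Denominator: (-0.2140)·(-2.201412) = 0.471132
L = 1.438332/0.471132 = 3.0529

Final: 3.0529


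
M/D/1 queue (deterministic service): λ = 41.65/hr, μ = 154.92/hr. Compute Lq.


ρ = 41.65/154.92 = 0.2688
M/D/1: Lq = ρ²/(2(1−ρ)) = 0.07228/(2·0.7312) = 0.04943

Final: 0.04943


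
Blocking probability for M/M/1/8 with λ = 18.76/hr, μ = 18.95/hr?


ρ = λ/μ = 18.76/18.95 = 0.9900
P_K = (1−ρ)ρ^K/(1−ρ^(K+1)) = (0.01003·0.922548)/(1 − 0.913298)
= 0.009250/0.086702 = 0.106685

Final: 0.106685


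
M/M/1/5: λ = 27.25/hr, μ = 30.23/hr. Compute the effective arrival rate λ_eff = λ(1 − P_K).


ρ = 0.9014; P_K = (1−ρ)ρ^5/(1−ρ^6) = 0.126582
λ_eff = λ(1 − P_K) = 27.25·(1 − 0.126582) = 27.25·0.873418 = 23.8007 /hr

Final: 23.8007 /hr


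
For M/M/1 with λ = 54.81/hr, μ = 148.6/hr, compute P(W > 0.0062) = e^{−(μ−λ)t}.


W ~ Exponential(μ−λ) for M/M/1.
μ − λ = 148.6 − 54.81 = 93.7900
P(W > t) = e^{−(μ−λ)t} = e^{−0.5815} = 0.559060

Final: 0.559060


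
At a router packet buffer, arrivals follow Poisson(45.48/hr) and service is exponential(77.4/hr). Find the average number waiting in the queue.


ρ = 45.48/77.4 = 0.5876
Lq = ρ²/(1−ρ) = 0.3453/0.4124 = 0.8372

Final: 0.8372


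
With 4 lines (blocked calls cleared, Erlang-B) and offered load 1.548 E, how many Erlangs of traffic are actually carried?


B(4,1.548) = 0.051972 (Erlang-B)
Carried load = a(1 − B) = 1.548·(1 − 0.051972) = 1.548·0.948028 = 1.4675 E

Final: 1.4675 Erlangs


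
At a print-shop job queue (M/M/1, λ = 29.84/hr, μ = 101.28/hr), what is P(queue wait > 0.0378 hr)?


ρ = 29.84/101.28 = 0.2946
P(Wq > t) = ρ·e^{−(μ−λ)t} = 0.2946·e^{−2.7004}
= 0.2946·0.067176 = 0.019792

Final: 0.019792


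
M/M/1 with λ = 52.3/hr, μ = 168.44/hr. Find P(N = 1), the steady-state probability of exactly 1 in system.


ρ = 52.3/168.44 = 0.3105
P_n = (1−ρ)·ρ^n = (1 − 0.3105)·0.3105^1 = 0.6895·0.310496 = 0.214088

Final: 0.214088


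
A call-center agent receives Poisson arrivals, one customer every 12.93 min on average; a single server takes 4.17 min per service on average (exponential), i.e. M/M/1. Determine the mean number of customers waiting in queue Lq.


λ = 60/12.93 = 4.6404 /hr
μ = 60/4.17 = 14.3885 /hr
ρ = λ/μ = 4.6404/14.3885 = 0.3225
Lq = ρ²/(1−ρ) = 0.1040/0.6775 = 0.1535

Final: 0.1535


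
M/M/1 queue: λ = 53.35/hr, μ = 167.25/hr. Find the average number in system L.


ρ = λ/μ = 53.35/167.25 = 0.3190
L = ρ/(1−ρ) = 0.3190/(1 − 0.3190) = 0.3190/0.6810 = 0.4684

Final: 0.4684


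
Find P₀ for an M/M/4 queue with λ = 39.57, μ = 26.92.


a = λ/μ = 39.57/26.92 = 1.4699; ρ = a/c = 0.3675
Σ_{k=0}^{3} a^k/k! (terms k=0..3) = 1.00000 + 1.46991 + 1.08032 + 0.52932 = 4.07955
Tail: a^4/(4!(1−ρ)) = 4.66836/(24·0.6325) = 0.30752
P₀ = 1/(4.07955 + 0.30752) = 1/4.38708 = 0.227942

Final: 0.227942


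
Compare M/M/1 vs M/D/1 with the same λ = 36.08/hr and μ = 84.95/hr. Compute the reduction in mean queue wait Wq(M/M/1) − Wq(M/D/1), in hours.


ρ = 36.08/84.95 = 0.4247
Wq(M/M/1) = ρ/(μ−λ) = 0.4247/48.87 = 0.008691 hr
Wq(M/D/1) = ρ/(2(μ−λ)) = 0.004345 hr
Savings = 0.008691 − 0.004345 = 0.004345 hr

Final: 0.004345 hr


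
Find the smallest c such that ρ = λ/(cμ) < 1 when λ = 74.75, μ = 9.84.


Stability requires cμ > λ ⇔ c > λ/μ.
λ/μ = 74.75/9.84 = 7.5965
Minimum integer c = ⌊7.5965⌋ + 1 = 8
Check: 8·9.84 = 78.72 > 74.75, while 7·9.84 = 68.88 ≤ 74.75

Final: 8 servers


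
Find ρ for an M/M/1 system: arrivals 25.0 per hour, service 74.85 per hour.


ρ = λ/μ = 25.0/74.85 = 0.3340

Final: 0.3340


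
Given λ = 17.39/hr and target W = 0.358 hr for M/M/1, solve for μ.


W = 1/(μ−λ) ⇒ μ − λ = 1/W = 1/0.358 = 2.7933
μ = λ + 1/W = 17.39 + 2.7933 = 20.1833 per hr

Final: 20.1833 /hr


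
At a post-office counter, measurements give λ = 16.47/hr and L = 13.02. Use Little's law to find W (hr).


W = L/λ = 13.02/16.47 = 0.7905 hr

Final: 0.7905 hr


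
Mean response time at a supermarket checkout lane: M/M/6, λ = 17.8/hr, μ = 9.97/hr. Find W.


a = 1.7854; ρ = 0.2976; P₀ = 0.167613
Lq = P₀·a^c·ρ/(c!(1−ρ)²) = 0.004547
Wq = Lq/λ = 0.004547/17.8 = 0.0002554 hr
W = Wq + 1/μ = 0.0002554 + 0.10030 = 0.10056 hr

Final: 0.10056 hr


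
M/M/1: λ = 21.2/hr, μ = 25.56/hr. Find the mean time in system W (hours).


W = 1/(μ−λ) = 1/(25.56 − 21.2) = 1/4.36 = 0.2294 hr

Final: 0.2294 hr


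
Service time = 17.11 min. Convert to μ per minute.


μ = 1/(service time) in consistent units.
1 minute = 1 min, so μ = 1/17.11 = 0.05845 per minute

Final: 0.05845 /min


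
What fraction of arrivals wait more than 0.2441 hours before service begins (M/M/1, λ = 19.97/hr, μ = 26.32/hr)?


ρ = 19.97/26.32 = 0.7587
P(Wq > t) = ρ·e^{−(μ−λ)t} = 0.7587·e^{−1.5500}
= 0.7587·0.212241 = 0.161035

Final: 0.161035


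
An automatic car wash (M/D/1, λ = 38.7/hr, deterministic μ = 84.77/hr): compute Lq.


ρ = 38.7/84.77 = 0.4565
M/D/1: Lq = ρ²/(2(1−ρ)) = 0.2084/(2·0.5435) = 0.19175

Final: 0.19175


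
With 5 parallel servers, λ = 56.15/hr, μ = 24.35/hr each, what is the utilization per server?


ρ = λ/(cμ) = 56.15/(5·24.35) = 56.15/121.75 = 0.4612

Final: 0.4612


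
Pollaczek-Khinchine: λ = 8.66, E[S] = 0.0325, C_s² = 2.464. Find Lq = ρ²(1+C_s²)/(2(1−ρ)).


ρ = λ·E[S] = 8.66·0.0325 = 0.2815
Lq = ρ²(1+C_s²)/(2(1−ρ)) = 0.07921·(1+2.464)/(2·0.7186)
= 0.07921·3.4640/1.4371 = 0.19094

Final: 0.19094


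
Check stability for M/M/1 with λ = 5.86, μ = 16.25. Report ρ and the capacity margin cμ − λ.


Total capacity cμ = 1·16.25 = 16.25/hr
ρ = λ/(cμ) = 5.86/16.25 = 0.3606
Stable ⇔ ρ < 1: YES
Spare capacity = cμ − λ = 16.25 − 5.86 = 10.39/hr

Final: ρ = 0.3606; stable; margin = 10.39/hr


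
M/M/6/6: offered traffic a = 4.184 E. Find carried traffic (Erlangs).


B(6,4.184) = 0.130607 (Erlang-B)
Carried load = a(1 − B) = 4.184·(1 − 0.130607) = 4.184·0.869393 = 3.6375 E

Final: 3.6375 Erlangs


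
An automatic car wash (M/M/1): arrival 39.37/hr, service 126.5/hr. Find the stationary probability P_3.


ρ = 39.37/126.5 = 0.3112
P_n = (1−ρ)·ρ^n = (1 − 0.3112)·0.3112^3 = 0.6888·0.030146 = 0.020764

Final: 0.020764


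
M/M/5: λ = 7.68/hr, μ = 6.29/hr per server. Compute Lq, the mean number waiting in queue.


a = λ/μ = 1.2210; ρ = a/5 = 0.2442
P₀ = 0.294786
Lq = P₀·a^c·ρ / (c!·(1−ρ)²) = 0.294786·2.71364·0.2442/(120·0.57124)
= 0.002850

Final: 0.002850


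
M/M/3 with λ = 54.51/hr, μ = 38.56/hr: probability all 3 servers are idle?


a = λ/μ = 54.51/38.56 = 1.4136; ρ = a/c = 0.4712
Σ_{k=0}^{2} a^k/k! (terms k=0..2) = 1.00000 + 1.41364 + 0.99919 = 3.41283
Tail: a^3/(3!(1−ρ)) = 2.82499/(6·0.5288) = 0.89040
P₀ = 1/(3.41283 + 0.89040) = 1/4.30323 = 0.232383

Final: 0.232383


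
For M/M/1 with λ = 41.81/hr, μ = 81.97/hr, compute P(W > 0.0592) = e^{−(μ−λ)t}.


W ~ Exponential(μ−λ) for M/M/1.
μ − λ = 81.97 − 41.81 = 40.1600
P(W > t) = e^{−(μ−λ)t} = e^{−2.3775} = 0.092785

Final: 0.092785


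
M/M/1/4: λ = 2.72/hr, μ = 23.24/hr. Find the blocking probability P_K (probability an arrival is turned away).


ρ = λ/μ = 2.72/23.24 = 0.1170
P_K = (1−ρ)ρ^K/(1−ρ^(K+1)) = (0.8830·0.0001876)/(1 − 0.00002196)
= 0.0001657/0.999978 = 0.0001657

Final: 0.0001657


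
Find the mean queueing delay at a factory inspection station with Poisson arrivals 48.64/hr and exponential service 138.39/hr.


ρ = 48.64/138.39 = 0.3515
Wq = ρ/(μ−λ) = 0.3515/(138.39 − 48.64) = 0.3515/89.75 = 0.003916 hr

Final: 0.003916 hr


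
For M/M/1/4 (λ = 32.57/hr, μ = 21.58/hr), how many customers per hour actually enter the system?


ρ = 1.5093; P_K = (1−ρ)ρ^4/(1−ρ^5) = 0.386822
λ_eff = λ(1 − P_K) = 32.57·(1 − 0.386822) = 32.57·0.613178 = 19.9712 /hr

Final: 19.9712 /hr


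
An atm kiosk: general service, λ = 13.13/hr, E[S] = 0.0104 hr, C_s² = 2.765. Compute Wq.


ρ = λ·E[S] = 13.13·0.0104 = 0.1366
E[S²] = E[S]²(1+C_s²) = 0.0104²·(1+2.765) = 0.0004072
Wq = λ·E[S²]/(2(1−ρ)) = 13.13·0.0004072/(2·0.8634) = 0.003096 hr

Final: 0.003096 hr


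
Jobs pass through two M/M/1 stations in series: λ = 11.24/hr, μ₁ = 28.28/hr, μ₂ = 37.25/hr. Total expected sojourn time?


Each node sees arrival rate λ = 11.24/hr (tandem ⇒ throughput preserved).
W₁ = 1/(μ₁−λ) = 1/(28.28−11.24) = 0.05869 hr
W₂ = 1/(μ₂−λ) = 1/(37.25−11.24) = 0.03845 hr
W_total = W₁ + W₂ = 0.05869 + 0.03845 = 0.09713 hr

Final: 0.09713 hr


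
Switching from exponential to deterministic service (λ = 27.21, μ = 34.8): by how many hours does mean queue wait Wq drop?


ρ = 27.21/34.8 = 0.7819
Wq(M/M/1) = ρ/(μ−λ) = 0.7819/7.59 = 0.10302 hr
Wq(M/D/1) = ρ/(2(μ−λ)) = 0.05151 hr
Savings = 0.10302 − 0.05151 = 0.05151 hr

Final: 0.05151 hr


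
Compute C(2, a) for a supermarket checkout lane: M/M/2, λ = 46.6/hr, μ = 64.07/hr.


a = λ/μ = 0.7273; ρ = a/2 = 0.3637
P₀ = 0.466636 (from M/M/c formula)
C(c,a) = [a^c/(c!(1−ρ))]·P₀ = [0.52901/(2·0.6363)]·0.466636
= 0.41567·0.466636 = 0.193966

Final: 0.193966


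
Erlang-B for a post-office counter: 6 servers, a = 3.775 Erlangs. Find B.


B(c,a) = (a^c/c!) / Σ_{k=0}^{c} a^k/k!
a^6/6! = 4.019474
Σ terms (k=0..6): 1.00000 + 3.77500 + 7.12531 + 8.96602 + 8.46168 + 6.38857 + 4.01947 = 39.736053
B = 4.019474/39.736053 = 0.101154

Final: 0.101154


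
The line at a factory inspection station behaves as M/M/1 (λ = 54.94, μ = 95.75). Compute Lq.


ρ = 54.94/95.75 = 0.5738
Lq = ρ²/(1−ρ) = 0.3292/0.4262 = 0.7725

Final: 0.7725


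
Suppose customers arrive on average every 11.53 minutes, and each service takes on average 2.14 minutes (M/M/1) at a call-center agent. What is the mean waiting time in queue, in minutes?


λ = 60/11.53 = 5.2038 /hr
μ = 60/2.14 = 28.0374 /hr
ρ = λ/μ = 5.2038/28.0374 = 0.1856
Wq = ρ/(μ−λ) = 0.1856/(28.0374−5.2038) = 0.008129 hr
In minutes: 0.008129·60 = 0.4877 min

Final: 0.4877 min


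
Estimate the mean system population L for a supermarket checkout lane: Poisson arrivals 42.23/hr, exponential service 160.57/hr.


ρ = λ/μ = 42.23/160.57 = 0.2630
L = ρ/(1−ρ) = 0.2630/(1 − 0.2630) = 0.2630/0.7370 = 0.3569

Final: 0.3569


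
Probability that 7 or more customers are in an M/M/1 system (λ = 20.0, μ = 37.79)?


ρ = 20.0/37.79 = 0.5292
P(N ≥ n) = ρ^n = 0.5292^7 = 0.011630

Final: 0.011630


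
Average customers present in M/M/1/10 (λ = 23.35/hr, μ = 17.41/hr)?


ρ = 23.35/17.41 = 1.3412
L = ρ[1 − (K+1)ρ^K + Kρ^(K+1)] / [(1−ρ)(1−ρ^(K+1))]
Numerator: 1.3412·(1 − 11·18.831336 + 10·25.256272) = 62.255076
Denominator: (-0.3412)·(-24.256272) = 8.275833
L = 62.255076/8.275833 = 7.5225

Final: 7.5225


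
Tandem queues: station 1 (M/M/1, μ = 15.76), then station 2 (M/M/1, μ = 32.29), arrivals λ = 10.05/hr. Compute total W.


Each node sees arrival rate λ = 10.05/hr (tandem ⇒ throughput preserved).
W₁ = 1/(μ₁−λ) = 1/(15.76−10.05) = 0.17513 hr
W₂ = 1/(μ₂−λ) = 1/(32.29−10.05) = 0.04496 hr
W_total = W₁ + W₂ = 0.17513 + 0.04496 = 0.22010 hr

Final: 0.22010 hr


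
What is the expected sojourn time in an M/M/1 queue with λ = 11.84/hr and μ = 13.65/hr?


W = 1/(μ−λ) = 1/(13.65 − 11.84) = 1/1.81 = 0.5525 hr

Final: 0.5525 hr


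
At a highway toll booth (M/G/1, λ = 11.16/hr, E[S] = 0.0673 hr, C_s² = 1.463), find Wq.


ρ = λ·E[S] = 11.16·0.0673 = 0.7511
E[S²] = E[S]²(1+C_s²) = 0.0673²·(1+1.463) = 0.011156
Wq = λ·E[S²]/(2(1−ρ)) = 11.16·0.011156/(2·0.2489) = 0.25006 hr

Final: 0.25006 hr


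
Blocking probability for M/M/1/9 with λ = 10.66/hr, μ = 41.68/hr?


ρ = λ/μ = 10.66/41.68 = 0.2558
P_K = (1−ρ)ρ^K/(1−ρ^(K+1)) = (0.7442·0.000004682)/(1 − 0.000001198)
= 0.000003485/0.999999 = 0.000003485

Final: 0.000003485


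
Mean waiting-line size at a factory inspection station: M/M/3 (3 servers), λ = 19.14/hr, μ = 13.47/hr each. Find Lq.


a = λ/μ = 1.4209; ρ = a/3 = 0.4736
P₀ = 0.230473
Lq = P₀·a^c·ρ / (c!·(1−ρ)²) = 0.230473·2.86895·0.4736/(6·0.27705)
= 0.18840

Final: 0.18840


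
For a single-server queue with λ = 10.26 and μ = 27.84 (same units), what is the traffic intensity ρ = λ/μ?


ρ = λ/μ = 10.26/27.84 = 0.3685

Final: 0.3685


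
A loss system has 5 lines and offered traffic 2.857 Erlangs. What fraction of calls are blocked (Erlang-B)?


B(c,a) = (a^c/c!) / Σ_{k=0}^{c} a^k/k!
a^5/5! = 1.586244
Σ terms (k=0..5): 1.00000 + 2.85700 + 4.08122 + 3.88669 + 2.77607 + 1.58624 = 16.187220
B = 1.586244/16.187220 = 0.097994

Final: 0.097994


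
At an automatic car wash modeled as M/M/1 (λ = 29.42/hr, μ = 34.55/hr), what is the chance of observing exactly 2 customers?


ρ = 29.42/34.55 = 0.8515
P_n = (1−ρ)·ρ^n = (1 − 0.8515)·0.8515^2 = 0.1485·0.725086 = 0.107661

Final: 0.107661


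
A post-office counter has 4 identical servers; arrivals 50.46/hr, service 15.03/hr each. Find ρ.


ρ = λ/(cμ) = 50.46/(4·15.03) = 50.46/60.12 = 0.8393

Final: 0.8393


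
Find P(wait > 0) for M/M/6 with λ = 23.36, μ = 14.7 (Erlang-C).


a = λ/μ = 1.5891; ρ = a/6 = 0.2649
P₀ = 0.204033 (from M/M/c formula)
C(c,a) = [a^c/(c!(1−ρ))]·P₀ = [16.10397/(720·0.7351)]·0.204033
= 0.03042·0.204033 = 0.006208

Final: 0.006208


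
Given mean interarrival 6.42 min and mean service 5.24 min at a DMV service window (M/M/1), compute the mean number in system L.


λ = 60/6.42 = 9.3458 /hr
μ = 60/5.24 = 11.4504 /hr
ρ = λ/μ = 9.3458/11.4504 = 0.8162
L = ρ/(1−ρ) = 0.8162/0.1838 = 4.4407

Final: 4.4407


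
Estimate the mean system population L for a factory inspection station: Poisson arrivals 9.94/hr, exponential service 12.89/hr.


ρ = λ/μ = 9.94/12.89 = 0.7711
L = ρ/(1−ρ) = 0.7711/(1 − 0.7711) = 0.7711/0.2289 = 3.3695

Final: 3.3695


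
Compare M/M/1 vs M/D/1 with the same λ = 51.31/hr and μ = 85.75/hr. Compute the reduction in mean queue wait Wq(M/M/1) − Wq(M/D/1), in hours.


ρ = 51.31/85.75 = 0.5984
Wq(M/M/1) = ρ/(μ−λ) = 0.5984/34.44 = 0.01737 hr
Wq(M/D/1) = ρ/(2(μ−λ)) = 0.008687 hr
Savings = 0.01737 − 0.008687 = 0.008687 hr

Final: 0.008687 hr


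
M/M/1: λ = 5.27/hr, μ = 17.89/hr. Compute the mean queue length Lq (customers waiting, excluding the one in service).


ρ = 5.27/17.89 = 0.2946
Lq = ρ²/(1−ρ) = 0.08678/0.7054 = 0.1230

Final: 0.1230


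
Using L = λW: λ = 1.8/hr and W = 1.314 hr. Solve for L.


L = λW = 1.8·1.314 = 2.3652

Final: 2.3652


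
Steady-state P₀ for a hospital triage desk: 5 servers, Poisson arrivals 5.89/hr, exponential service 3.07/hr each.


a = λ/μ = 5.89/3.07 = 1.9186; ρ = a/c = 0.3837
Σ_{k=0}^{4} a^k/k! (terms k=0..4) = 1.00000 + 1.91857 + 1.84045 + 1.17701 + 0.56454 = 6.50057
Tail: a^5/(5!(1−ρ)) = 25.99469/(120·0.6163) = 0.35150
P₀ = 1/(6.50057 + 0.35150) = 1/6.85206 = 0.145941

Final: 0.145941


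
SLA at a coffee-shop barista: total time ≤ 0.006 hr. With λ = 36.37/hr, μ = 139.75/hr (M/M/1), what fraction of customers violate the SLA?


W ~ Exponential(μ−λ) for M/M/1.
μ − λ = 139.75 − 36.37 = 103.3800
P(W > t) = e^{−(μ−λ)t} = e^{−0.6203} = 0.537794

Final: 0.537794


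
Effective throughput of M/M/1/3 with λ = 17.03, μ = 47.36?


ρ = 0.3596; P_K = (1−ρ)ρ^3/(1−ρ^4) = 0.030283
λ_eff = λ(1 − P_K) = 17.03·(1 − 0.030283) = 17.03·0.969717 = 16.5143 /hr

Final: 16.5143 /hr


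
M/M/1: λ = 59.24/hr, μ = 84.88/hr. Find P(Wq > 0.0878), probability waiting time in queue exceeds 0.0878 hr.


ρ = 59.24/84.88 = 0.6979
P(Wq > t) = ρ·e^{−(μ−λ)t} = 0.6979·e^{−2.2512}
= 0.6979·0.105274 = 0.073473

Final: 0.073473


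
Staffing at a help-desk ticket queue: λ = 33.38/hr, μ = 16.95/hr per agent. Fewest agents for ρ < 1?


Stability requires cμ > λ ⇔ c > λ/μ.
λ/μ = 33.38/16.95 = 1.9693
Minimum integer c = ⌊1.9693⌋ + 1 = 2
Check: 2·16.95 = 33.90 > 33.38, while 1·16.95 = 16.95 ≤ 33.38

Final: 2 servers


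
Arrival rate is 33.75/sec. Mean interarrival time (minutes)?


Mean interarrival time = 1/λ = 1/33.75 second = 0.02963 second
In minutes: 0.02963 × 0.0166667 = 0.0004938 min

Final: 0.0004938 min


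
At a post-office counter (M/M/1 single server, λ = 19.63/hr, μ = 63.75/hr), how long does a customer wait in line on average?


ρ = 19.63/63.75 = 0.3079
Wq = ρ/(μ−λ) = 0.3079/(63.75 − 19.63) = 0.3079/44.12 = 0.006979 hr

Final: 0.006979 hr


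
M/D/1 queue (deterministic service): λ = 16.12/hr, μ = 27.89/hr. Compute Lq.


ρ = 16.12/27.89 = 0.5780
M/D/1: Lq = ρ²/(2(1−ρ)) = 0.3341/(2·0.4220) = 0.39580

Final: 0.39580


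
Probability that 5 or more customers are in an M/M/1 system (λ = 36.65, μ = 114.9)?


ρ = 36.65/114.9 = 0.3190
P(N ≥ n) = ρ^n = 0.3190^5 = 0.003302

Final: 0.003302


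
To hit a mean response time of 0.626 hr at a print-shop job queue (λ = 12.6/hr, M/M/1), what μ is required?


W = 1/(μ−λ) ⇒ μ − λ = 1/W = 1/0.626 = 1.5974
μ = λ + 1/W = 12.6 + 1.5974 = 14.1974 per hr

Final: 14.1974 /hr


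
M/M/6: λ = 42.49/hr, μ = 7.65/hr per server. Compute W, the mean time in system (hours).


a = 5.5542; ρ = 0.9257; P₀ = 0.001464
Lq = P₀·a^c·ρ/(c!(1−ρ)²) = 10.01180
Wq = Lq/λ = 10.01180/42.49 = 0.23563 hr
W = Wq + 1/μ = 0.23563 + 0.13072 = 0.36635 hr

Final: 0.36635 hr


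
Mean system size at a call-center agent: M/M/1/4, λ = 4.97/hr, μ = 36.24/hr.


ρ = 4.97/36.24 = 0.1371
L = ρ[1 − (K+1)ρ^K + Kρ^(K+1)] / [(1−ρ)(1−ρ^(K+1))]
Numerator: 0.1371·(1 − 5·0.0003537 + 4·0.00004851) = 0.136925
Denominator: (0.8629)·(0.999951) = 0.862817
L = 0.136925/0.862817 = 0.1587

Final: 0.1587


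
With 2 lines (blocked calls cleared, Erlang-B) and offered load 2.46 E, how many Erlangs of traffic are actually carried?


B(2,2.46) = 0.466527 (Erlang-B)
Carried load = a(1 − B) = 2.46·(1 − 0.466527) = 2.46·0.533473 = 1.3123 E

Final: 1.3123 Erlangs


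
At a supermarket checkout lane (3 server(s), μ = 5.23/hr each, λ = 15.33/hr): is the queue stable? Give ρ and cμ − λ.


Total capacity cμ = 3·5.23 = 15.69/hr
ρ = λ/(cμ) = 15.33/15.69 = 0.9771
Stable ⇔ ρ < 1: YES
Spare capacity = cμ − λ = 15.69 − 15.33 = 0.36/hr

Final: ρ = 0.9771; stable; margin = 0.36/hr


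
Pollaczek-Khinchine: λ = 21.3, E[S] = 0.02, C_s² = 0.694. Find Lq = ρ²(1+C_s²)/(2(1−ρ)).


ρ = λ·E[S] = 21.3·0.02 = 0.4260
Lq = ρ²(1+C_s²)/(2(1−ρ)) = 0.1815·(1+0.694)/(2·0.5740)
= 0.1815·1.6940/1.1480 = 0.26779

Final: 0.26779


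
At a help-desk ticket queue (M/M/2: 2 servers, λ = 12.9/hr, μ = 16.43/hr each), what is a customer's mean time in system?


a = 0.7851; ρ = 0.3926; P₀ = 0.436189
Lq = P₀·a^c·ρ/(c!(1−ρ)²) = 0.14305
Wq = Lq/λ = 0.14305/12.9 = 0.01109 hr
W = Wq + 1/μ = 0.01109 + 0.06086 = 0.07195 hr

Final: 0.07195 hr
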